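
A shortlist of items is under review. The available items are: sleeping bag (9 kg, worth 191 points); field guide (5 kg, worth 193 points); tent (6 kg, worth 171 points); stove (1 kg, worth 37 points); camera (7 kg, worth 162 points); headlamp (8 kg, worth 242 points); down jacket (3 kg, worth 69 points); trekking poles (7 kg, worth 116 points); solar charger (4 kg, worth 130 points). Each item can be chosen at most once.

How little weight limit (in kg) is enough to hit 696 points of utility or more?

23

Minimise kg subject to total utility ≥ 696.
field guide + tent + stove + headlamp + down jacket: 712 utility at 23 kg.
No combination under 23 kg hits 696.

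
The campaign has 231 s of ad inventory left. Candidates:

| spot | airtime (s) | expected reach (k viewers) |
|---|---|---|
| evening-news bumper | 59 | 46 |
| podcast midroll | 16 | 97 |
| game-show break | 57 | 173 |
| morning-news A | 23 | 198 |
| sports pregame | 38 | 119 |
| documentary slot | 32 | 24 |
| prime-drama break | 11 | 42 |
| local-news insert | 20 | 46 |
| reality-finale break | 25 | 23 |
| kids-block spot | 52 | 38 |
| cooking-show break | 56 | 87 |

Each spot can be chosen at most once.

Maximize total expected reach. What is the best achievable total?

762

Ranking by ratio (expected reach/s): morning-news A 8.61, podcast midroll 6.06, prime-drama break 3.82, sports pregame 3.13.
Taking podcast midroll + game-show break + morning-news A + sports pregame + prime-drama break + local-news insert + cooking-show break: 221 s used, 762 in expected reach.
No other feasible combination exceeds 762.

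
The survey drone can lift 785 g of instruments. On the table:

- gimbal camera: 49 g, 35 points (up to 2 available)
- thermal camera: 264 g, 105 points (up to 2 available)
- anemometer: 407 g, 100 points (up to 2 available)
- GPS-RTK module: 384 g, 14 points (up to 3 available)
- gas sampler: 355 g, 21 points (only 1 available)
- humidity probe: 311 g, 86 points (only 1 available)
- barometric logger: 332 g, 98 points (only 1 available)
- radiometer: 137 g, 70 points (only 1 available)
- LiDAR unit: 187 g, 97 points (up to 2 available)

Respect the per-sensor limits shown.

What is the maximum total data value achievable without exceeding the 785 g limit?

369

Ranking by ratio (data value/g): gimbal camera 0.71, LiDAR unit 0.52, radiometer 0.51.
Filling by ratio: 2×gimbal camera + radiometer + 2×LiDAR unit for 334, with 176 g left unused.
Dropping 2×gimbal camera frees 98 g; slotting in thermal camera (264 g) lifts the total to 369 at 775 g.
Nothing else within 785 g beats 369.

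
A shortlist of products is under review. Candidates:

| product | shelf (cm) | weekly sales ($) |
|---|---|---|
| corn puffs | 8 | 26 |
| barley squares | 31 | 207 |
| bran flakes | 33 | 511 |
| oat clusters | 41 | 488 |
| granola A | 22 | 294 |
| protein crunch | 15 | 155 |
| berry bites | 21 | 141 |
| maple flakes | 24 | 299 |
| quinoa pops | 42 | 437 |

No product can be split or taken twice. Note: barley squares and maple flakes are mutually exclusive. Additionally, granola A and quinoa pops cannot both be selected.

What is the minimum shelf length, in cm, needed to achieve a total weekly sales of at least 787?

55

Need the lightest bundle worth ≥ 787.
bran flakes + granola A reaches 805 using 55 cm.
Below 55 cm the best achievable stays under 787.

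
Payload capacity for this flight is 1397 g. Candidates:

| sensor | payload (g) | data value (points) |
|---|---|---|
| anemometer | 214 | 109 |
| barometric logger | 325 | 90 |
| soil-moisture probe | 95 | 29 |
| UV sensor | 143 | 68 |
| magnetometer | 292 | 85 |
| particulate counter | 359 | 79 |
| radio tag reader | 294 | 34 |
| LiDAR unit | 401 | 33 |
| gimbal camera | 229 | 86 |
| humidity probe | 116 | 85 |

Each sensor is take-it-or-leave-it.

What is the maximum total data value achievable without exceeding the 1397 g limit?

523

Ranking by ratio (data value/g): humidity probe 0.73, anemometer 0.51, UV sensor 0.48, gimbal camera 0.38.
The ratio heuristic lands on anemometer + soil-moisture probe + UV sensor + magnetometer + radio tag reader + gimbal camera + humidity probe (496) but leaves 14 g idle.
The 389 g tied up in soil-moisture probe and radio tag reader is better spent on barometric logger — total rises to 523 (1319 g).
Next best is anemometer + barometric logger + UV sensor + particulate counter + gimbal camera + humidity probe at 517 (1386 g) — short by 6.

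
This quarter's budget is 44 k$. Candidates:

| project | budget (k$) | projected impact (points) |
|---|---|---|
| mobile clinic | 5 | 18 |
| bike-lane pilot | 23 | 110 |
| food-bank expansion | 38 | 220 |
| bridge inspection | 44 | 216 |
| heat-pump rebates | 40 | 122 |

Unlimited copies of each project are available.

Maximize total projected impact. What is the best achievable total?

238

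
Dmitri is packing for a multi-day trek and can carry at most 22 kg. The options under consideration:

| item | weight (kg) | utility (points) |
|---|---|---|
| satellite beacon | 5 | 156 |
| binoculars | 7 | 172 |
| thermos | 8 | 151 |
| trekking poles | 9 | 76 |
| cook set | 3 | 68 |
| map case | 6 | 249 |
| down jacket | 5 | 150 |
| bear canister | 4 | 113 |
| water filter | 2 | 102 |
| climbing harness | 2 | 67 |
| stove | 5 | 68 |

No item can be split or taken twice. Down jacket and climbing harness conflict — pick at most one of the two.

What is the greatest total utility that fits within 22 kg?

770

Taking satellite beacon + map case + down jacket + bear canister + water filter: 22 kg used, 770 in utility.
Nothing else feasible within 22 kg beats 770.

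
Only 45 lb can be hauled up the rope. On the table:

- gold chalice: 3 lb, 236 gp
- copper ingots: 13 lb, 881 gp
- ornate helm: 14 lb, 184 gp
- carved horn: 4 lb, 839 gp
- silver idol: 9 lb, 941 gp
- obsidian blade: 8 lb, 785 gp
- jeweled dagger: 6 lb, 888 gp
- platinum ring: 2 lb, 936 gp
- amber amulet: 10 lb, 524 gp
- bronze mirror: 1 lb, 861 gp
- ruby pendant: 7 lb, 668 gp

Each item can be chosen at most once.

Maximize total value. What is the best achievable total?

6250

Taking the top-ratio items first gives gold chalice + carved horn + silver idol + obsidian blade + jeweled dagger + platinum ring + bronze mirror + ruby pendant for 6154 (40 lb).
Replace obsidian blade with copper ingots: the trade gains 96 net, giving 6250 at 45 lb.
No other feasible combination exceeds 6250.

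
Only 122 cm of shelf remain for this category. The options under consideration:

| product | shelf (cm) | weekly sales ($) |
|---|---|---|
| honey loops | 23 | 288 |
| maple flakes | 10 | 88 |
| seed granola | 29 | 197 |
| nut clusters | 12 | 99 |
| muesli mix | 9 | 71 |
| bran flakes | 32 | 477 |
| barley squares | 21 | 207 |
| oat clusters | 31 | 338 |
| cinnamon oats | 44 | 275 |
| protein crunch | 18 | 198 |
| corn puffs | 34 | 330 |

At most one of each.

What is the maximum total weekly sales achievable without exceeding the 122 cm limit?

A density-first pass picks honey loops + maple flakes + bran flakes + oat clusters + protein crunch — 1389 at 114 cm.
The 28 cm tied up in maple flakes and protein crunch is better spent on corn puffs — total rises to 1433 (120 cm).

1433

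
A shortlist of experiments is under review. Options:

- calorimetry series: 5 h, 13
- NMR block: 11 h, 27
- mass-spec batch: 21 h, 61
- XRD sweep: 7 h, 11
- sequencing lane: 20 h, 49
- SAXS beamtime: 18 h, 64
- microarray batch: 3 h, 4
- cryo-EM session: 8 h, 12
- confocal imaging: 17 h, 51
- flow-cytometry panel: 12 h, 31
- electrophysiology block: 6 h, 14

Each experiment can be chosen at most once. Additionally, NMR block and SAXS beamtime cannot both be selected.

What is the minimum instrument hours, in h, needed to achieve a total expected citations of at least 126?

Look for the lowest-instrument combination reaching 126.
calorimetry series + SAXS beamtime + confocal imaging reaches 128 using 40 h.
No combination under 40 h hits 126.

40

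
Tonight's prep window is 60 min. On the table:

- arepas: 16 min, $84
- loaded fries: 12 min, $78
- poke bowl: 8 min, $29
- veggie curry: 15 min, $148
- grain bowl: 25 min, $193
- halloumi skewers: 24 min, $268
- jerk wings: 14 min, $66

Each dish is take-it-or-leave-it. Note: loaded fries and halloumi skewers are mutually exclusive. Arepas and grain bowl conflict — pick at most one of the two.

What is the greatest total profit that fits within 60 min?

Best packing: arepas + veggie curry + halloumi skewers — 55 min, 500 total.
Runner-up poke bowl + grain bowl + halloumi skewers tops out at 490.

500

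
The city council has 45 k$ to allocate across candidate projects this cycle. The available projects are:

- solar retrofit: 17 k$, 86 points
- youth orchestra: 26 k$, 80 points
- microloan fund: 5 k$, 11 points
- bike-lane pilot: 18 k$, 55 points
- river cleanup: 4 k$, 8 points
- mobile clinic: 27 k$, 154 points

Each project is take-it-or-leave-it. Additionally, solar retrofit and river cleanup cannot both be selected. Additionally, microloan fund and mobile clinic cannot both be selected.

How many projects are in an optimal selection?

The maximum projected impact within 45 k$ is 240.
solar retrofit + mobile clinic hits 240 at 44 k$.
All optima have 2 projects.

2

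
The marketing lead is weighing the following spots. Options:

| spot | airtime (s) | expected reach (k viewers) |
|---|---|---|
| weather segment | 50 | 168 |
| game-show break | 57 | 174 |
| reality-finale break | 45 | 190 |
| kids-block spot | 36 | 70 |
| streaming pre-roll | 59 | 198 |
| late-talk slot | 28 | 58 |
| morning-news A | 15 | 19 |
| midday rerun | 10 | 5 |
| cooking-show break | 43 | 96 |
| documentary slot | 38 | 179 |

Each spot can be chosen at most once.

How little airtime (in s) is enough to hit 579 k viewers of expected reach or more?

157

Need the lightest bundle worth ≥ 579.
Taking reality-finale break + streaming pre-roll + morning-news A + documentary slot gives 586 (≥ 579) for 157 s.
Any bundle with less than 157 s falls short of 579.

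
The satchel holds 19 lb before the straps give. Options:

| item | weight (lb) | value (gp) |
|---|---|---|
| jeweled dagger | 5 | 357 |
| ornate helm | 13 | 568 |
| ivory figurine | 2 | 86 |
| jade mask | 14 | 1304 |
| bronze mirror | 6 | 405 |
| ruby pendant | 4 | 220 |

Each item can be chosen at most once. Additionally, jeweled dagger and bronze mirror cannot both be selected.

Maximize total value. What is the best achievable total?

1661

Jeweled dagger + jade mask uses 19 of the 19 lb and totals 1661.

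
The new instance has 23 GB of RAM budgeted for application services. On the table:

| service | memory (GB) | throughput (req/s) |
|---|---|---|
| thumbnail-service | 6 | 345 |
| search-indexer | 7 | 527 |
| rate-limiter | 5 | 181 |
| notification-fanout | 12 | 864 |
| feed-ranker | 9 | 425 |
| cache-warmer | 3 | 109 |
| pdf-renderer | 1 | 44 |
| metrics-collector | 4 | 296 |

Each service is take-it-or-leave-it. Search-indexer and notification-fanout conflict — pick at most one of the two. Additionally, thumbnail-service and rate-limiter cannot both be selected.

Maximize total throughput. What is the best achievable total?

1549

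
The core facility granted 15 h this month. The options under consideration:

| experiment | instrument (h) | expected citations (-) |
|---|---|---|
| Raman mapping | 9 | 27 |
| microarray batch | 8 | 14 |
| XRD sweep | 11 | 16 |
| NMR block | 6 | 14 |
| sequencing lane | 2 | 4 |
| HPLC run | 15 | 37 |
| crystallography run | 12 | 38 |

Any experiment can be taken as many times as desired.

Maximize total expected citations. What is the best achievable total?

42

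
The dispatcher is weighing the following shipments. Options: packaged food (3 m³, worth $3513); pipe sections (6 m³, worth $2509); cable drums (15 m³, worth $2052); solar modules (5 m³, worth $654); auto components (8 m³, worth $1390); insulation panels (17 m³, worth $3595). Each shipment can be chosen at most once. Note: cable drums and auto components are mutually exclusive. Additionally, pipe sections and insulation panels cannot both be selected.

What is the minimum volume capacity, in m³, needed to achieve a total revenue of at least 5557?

Minimise m³ subject to total revenue ≥ 5557.
packaged food + pipe sections: 6022 revenue at 9 m³.
No combination under 9 m³ hits 5557.

9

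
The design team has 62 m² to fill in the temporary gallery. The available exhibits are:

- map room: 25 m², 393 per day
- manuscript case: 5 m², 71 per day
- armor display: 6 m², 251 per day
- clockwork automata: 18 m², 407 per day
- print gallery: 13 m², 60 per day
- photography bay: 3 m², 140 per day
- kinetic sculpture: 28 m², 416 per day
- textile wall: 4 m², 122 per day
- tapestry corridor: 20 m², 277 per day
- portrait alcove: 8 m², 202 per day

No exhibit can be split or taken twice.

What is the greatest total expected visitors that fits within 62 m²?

Density check — photography bay 46.67, armor display 41.83, textile wall 30.50, portrait alcove 25.25 are the best per m².
Taking the top-ratio exhibits first gives manuscript case + armor display + clockwork automata + print gallery + photography bay + textile wall + portrait alcove for 1253 (57 m²).
The 18 m² tied up in manuscript case and print gallery is better spent on tapestry corridor — total rises to 1399 (59 m²).
Runner-up map room + armor display + clockwork automata + photography bay + portrait alcove tops out at 1393.

1399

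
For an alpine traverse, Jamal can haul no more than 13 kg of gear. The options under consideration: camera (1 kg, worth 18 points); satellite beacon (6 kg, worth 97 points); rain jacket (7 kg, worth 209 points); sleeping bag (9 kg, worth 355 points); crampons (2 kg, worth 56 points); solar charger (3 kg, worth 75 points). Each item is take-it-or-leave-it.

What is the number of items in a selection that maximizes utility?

3

The maximum utility within 13 kg is 448.
camera + sleeping bag + solar charger hits 448 at 13 kg.
Any selection reaching 448 contains exactly 3 items.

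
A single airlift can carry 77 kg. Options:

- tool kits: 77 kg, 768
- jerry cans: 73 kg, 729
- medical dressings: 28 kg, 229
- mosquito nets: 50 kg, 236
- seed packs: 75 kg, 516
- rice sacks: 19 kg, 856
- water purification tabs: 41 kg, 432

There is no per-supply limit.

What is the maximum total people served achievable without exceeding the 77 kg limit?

3424

Ranking by ratio (people served/kg): rice sacks 45.05, water purification tabs 10.54, jerry cans 9.99, tool kits 9.97.
The ratio ordering already packs tightly: 4×rice sacks, 76 kg, 3424.
Every other selection either busts 77 kg or fails to beat 3424.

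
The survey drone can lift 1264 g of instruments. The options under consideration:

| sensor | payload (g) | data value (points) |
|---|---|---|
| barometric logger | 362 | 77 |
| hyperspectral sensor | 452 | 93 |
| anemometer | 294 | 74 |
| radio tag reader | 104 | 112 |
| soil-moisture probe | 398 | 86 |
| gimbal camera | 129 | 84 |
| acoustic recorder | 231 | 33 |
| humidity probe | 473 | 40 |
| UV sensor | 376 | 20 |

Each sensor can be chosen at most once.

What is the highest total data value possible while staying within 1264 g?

396

By data value per g: radio tag reader 1.08, gimbal camera 0.65, anemometer 0.25, soil-moisture probe 0.22 lead.
Greedy by ratio would take anemometer + radio tag reader + soil-moisture probe + gimbal camera + acoustic recorder: 1156 g used, total 389.
The 398 g tied up in soil-moisture probe is better spent on hyperspectral sensor — total rises to 396 (1210 g).
No other feasible combination exceeds 396.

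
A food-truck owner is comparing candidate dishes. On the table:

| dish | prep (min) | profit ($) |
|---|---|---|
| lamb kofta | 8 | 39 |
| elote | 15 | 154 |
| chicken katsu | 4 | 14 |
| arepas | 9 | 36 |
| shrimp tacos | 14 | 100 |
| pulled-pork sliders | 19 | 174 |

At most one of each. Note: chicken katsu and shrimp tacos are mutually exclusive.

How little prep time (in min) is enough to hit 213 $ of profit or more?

27

Minimise min subject to total profit ≥ 213.
Taking lamb kofta + pulled-pork sliders gives 213 (≥ 213) for 27 min.
Below 27 min the best achievable stays under 213.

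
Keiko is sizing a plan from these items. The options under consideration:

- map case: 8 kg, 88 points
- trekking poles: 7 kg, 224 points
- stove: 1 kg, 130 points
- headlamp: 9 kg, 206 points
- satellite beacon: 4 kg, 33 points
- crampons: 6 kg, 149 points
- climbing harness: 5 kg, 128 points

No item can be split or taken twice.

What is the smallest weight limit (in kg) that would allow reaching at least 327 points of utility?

8

Minimise kg subject to total utility ≥ 327.
trekking poles + stove reaches 354 using 8 kg.
No combination under 8 kg hits 327.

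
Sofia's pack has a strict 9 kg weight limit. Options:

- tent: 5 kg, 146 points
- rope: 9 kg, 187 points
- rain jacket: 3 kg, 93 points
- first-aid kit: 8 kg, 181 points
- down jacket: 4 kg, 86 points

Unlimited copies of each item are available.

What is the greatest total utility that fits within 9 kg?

By utility per kg: rain jacket 31.00, tent 29.20, first-aid kit 22.62 lead.
Best packing: 3×rain jacket — 9 kg, 279 total.
Every other selection either busts 9 kg or fails to beat 279.

279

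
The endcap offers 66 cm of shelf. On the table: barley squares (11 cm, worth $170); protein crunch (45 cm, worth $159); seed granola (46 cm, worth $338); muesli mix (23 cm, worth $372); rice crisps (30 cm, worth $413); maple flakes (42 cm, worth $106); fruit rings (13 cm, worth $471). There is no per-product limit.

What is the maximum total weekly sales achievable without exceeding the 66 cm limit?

2355

Taking 5×fruit rings: 65 cm used, 2355 in weekly sales.
That's the maximum — no swap from here does better than 2355.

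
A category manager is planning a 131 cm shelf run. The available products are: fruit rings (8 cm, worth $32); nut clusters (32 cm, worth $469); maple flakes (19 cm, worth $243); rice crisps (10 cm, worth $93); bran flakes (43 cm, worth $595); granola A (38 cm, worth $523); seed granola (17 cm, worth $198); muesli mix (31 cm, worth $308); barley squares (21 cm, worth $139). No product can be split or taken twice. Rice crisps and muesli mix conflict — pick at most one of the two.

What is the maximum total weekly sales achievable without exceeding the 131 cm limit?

Taking nut clusters + bran flakes + granola A + seed granola: 130 cm used, 1785 in weekly sales.
Next best is fruit rings + nut clusters + rice crisps + bran flakes + granola A at 1712 (131 cm) — short by 73.

1785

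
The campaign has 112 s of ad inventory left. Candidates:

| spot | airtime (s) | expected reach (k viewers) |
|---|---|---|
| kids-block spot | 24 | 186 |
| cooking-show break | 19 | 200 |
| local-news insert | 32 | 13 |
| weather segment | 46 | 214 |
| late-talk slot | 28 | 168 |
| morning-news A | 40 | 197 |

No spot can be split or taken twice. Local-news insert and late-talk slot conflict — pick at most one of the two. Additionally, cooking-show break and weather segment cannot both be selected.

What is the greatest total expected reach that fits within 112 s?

751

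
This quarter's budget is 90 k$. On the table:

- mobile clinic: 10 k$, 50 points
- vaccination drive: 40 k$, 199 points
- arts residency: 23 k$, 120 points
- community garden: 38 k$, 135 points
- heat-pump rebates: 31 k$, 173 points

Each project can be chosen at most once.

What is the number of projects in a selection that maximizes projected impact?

Optimal total is 422.
mobile clinic + vaccination drive + heat-pump rebates hits 422 at 81 k$.
Every optimal selection uses 3 projects.

3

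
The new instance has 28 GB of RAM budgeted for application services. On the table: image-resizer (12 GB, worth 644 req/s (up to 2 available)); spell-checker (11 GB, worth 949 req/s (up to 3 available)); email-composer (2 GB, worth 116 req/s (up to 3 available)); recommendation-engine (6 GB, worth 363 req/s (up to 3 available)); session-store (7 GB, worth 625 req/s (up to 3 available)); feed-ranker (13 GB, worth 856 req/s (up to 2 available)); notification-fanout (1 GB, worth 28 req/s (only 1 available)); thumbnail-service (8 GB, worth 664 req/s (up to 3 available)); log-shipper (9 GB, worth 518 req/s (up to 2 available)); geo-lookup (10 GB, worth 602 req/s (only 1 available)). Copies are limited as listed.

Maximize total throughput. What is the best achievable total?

2354

A density-first pass picks recommendation-engine + 3×session-store + notification-fanout — 2266 at 28 GB.
Reworking the packing: spell-checker + email-composer + session-store + thumbnail-service uses 28 GB and improves the total to 2354.
No other feasible combination exceeds 2354.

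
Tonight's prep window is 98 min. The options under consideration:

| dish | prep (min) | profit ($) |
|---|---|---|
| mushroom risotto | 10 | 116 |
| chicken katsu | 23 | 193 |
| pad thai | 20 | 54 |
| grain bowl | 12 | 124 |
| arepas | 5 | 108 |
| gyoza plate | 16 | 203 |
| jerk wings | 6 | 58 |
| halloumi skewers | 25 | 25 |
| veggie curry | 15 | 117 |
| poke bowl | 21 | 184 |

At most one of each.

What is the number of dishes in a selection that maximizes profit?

7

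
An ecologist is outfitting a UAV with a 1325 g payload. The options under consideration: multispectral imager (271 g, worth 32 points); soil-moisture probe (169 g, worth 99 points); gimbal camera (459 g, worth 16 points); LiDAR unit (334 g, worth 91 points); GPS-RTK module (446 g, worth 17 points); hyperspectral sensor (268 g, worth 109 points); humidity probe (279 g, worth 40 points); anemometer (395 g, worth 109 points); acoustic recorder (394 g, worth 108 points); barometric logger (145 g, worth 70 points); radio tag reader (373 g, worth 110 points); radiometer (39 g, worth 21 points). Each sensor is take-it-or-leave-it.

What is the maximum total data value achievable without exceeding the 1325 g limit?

479

Density check — soil-moisture probe 0.59, radiometer 0.54, barometric logger 0.48 are the best per g.
Taking the top-ratio sensors first gives soil-moisture probe + hyperspectral sensor + humidity probe + barometric logger + radio tag reader + radiometer for 449 (1273 g).
The 318 g tied up in humidity probe and radiometer is better spent on LiDAR unit — total rises to 479 (1289 g).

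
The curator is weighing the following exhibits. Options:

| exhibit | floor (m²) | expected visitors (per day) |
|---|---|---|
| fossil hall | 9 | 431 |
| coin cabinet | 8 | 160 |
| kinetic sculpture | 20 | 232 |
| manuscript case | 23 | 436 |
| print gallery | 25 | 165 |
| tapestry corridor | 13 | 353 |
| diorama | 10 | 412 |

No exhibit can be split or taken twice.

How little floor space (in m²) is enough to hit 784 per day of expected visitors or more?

Minimise m² subject to total expected visitors ≥ 784.
fossil hall + diorama reaches 843 using 19 m².
Below 19 m² the best achievable stays under 784.

19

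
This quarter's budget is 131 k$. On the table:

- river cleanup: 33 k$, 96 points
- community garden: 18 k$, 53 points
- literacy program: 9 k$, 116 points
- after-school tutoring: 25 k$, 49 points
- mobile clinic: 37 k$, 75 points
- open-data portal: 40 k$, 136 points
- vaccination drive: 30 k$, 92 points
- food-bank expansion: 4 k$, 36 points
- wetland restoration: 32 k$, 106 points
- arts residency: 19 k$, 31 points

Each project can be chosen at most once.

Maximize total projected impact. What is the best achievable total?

503

Greedy by ratio would take literacy program + open-data portal + vaccination drive + food-bank expansion + wetland restoration: 115 k$ used, total 486.
The 4 k$ tied up in food-bank expansion is better spent on community garden — total rises to 503 (129 k$).
That's the maximum — no swap from here does better than 503.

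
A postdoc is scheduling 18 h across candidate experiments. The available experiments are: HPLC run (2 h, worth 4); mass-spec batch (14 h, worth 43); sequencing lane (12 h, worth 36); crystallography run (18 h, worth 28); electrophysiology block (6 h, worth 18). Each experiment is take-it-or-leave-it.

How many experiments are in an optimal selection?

Optimal total is 54.
One optimal bundle: sequencing lane + electrophysiology block (18 h).
Every optimal selection uses 2 experiments.

2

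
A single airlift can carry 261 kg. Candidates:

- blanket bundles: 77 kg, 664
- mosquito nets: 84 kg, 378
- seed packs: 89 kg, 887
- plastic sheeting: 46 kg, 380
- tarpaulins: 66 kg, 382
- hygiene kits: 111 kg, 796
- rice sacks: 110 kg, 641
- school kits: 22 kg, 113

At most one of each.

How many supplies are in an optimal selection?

3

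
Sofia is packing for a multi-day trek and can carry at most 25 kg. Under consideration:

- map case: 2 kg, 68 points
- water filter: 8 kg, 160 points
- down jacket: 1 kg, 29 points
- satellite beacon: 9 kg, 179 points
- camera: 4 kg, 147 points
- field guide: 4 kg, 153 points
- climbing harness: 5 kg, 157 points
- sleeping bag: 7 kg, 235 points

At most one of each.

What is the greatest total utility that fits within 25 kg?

789

Best packing: map case + down jacket + camera + field guide + climbing harness + sleeping bag — 23 kg, 789 total.
The closest alternative, map case + water filter + camera + field guide + sleeping bag, reaches only 763.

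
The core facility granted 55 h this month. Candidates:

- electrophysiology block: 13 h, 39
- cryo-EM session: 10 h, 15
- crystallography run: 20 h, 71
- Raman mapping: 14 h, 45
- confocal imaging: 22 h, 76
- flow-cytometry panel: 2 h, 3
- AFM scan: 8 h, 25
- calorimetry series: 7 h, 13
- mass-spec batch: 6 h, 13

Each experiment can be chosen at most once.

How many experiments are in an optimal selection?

Optimal total is 186.
For example electrophysiology block + crystallography run + confocal imaging achieves it, using 55 h.
Every optimal selection uses 3 experiments.

3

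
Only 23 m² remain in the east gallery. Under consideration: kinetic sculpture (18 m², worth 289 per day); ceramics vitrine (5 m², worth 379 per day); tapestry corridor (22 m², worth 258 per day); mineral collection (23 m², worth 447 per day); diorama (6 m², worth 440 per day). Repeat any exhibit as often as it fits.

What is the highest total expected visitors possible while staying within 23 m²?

1699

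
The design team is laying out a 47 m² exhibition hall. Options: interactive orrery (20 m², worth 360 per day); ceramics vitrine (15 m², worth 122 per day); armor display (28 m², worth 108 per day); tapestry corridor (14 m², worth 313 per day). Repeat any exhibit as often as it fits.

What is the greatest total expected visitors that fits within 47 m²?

Best packing: 3×tapestry corridor — 42 m², 939 total.
The spare 5 m² is too small for any remaining exhibit, and no exchange beats 939.

939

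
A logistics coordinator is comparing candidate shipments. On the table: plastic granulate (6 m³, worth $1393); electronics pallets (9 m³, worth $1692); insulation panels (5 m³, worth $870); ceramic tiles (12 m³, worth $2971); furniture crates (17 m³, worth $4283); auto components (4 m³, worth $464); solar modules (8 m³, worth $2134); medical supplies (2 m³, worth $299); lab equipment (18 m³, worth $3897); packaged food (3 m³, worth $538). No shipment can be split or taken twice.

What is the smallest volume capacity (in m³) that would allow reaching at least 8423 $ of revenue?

Need the lightest bundle worth ≥ 8423.
Taking plastic granulate + ceramic tiles + furniture crates gives 8647 (≥ 8423) for 35 m³.
Any bundle with less than 35 m³ falls short of 8423.

35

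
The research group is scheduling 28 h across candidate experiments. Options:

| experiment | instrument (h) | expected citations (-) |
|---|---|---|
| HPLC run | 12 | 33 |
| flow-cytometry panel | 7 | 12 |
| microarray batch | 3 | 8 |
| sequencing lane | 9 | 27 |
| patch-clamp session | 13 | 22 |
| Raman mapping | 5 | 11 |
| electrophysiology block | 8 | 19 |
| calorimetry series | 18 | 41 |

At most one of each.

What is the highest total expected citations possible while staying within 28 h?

Taking the top-ratio experiments first gives HPLC run + microarray batch + sequencing lane for 68 (24 h).
Dropping microarray batch frees 3 h; slotting in flow-cytometry panel (7 h) lifts the total to 72 at 28 h.
Nothing else within 28 h beats 72.

72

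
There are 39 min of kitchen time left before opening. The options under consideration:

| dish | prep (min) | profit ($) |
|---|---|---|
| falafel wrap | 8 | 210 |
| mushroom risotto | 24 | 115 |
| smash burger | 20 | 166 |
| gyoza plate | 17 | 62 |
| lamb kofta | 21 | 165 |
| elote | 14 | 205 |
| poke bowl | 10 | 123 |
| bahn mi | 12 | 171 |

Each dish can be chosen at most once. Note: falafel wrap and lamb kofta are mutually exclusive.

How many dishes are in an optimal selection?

The maximum profit within 39 min is 586.
One optimal bundle: falafel wrap + elote + bahn mi (34 min).
All optima have 3 dishes.

3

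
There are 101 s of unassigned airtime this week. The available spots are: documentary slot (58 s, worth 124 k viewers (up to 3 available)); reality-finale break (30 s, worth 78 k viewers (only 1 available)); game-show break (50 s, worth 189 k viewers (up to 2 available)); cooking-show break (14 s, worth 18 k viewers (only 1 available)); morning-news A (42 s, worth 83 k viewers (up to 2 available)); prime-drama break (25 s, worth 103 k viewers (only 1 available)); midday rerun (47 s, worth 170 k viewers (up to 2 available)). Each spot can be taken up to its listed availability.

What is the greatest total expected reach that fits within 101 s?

378

Filling by ratio: game-show break + cooking-show break + prime-drama break for 310, with 12 s left unused.
The 39 s tied up in cooking-show break and prime-drama break is better spent on game-show break — total rises to 378 (100 s).
The spare 1 s is too small for any remaining spot, and no exchange beats 378.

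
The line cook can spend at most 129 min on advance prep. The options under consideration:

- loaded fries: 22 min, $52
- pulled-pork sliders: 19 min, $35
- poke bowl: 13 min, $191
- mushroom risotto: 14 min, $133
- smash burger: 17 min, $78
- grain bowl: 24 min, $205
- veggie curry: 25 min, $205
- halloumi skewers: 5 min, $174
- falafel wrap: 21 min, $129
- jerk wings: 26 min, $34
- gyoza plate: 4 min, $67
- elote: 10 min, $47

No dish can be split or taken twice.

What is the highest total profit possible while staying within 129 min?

By profit per min: halloumi skewers 34.80, gyoza plate 16.75, poke bowl 14.69, mushroom risotto 9.50 lead.
Taking the top-ratio dishes first gives poke bowl + mushroom risotto + grain bowl + veggie curry + halloumi skewers + falafel wrap + gyoza plate + elote for 1151 (116 min).
Dropping elote frees 10 min; slotting in smash burger (17 min) lifts the total to 1182 at 123 min.
The closest alternative, poke bowl + mushroom risotto + smash burger + grain bowl + veggie curry + halloumi skewers + falafel wrap + elote, reaches only 1162.

1182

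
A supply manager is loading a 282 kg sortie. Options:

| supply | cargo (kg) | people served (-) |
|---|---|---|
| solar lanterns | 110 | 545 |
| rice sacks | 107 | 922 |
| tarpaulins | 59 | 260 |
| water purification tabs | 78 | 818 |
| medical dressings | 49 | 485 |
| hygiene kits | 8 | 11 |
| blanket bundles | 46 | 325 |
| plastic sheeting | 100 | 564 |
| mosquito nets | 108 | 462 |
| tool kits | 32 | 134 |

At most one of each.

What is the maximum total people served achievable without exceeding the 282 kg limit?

2550

Best packing: rice sacks + water purification tabs + medical dressings + blanket bundles — 280 kg, 2550 total.
Every other selection either busts 282 kg or fails to beat 2550.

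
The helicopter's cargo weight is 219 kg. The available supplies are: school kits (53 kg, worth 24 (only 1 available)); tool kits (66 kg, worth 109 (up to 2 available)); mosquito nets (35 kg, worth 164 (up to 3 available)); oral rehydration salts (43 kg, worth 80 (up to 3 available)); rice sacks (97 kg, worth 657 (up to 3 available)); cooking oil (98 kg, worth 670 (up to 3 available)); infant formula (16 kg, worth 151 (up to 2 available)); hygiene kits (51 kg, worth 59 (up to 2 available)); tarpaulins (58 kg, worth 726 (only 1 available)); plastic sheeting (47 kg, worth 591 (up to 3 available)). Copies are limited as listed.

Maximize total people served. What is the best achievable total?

2650

Density check — plastic sheeting 12.57, tarpaulins 12.52, infant formula 9.44 are the best per kg.
Infant formula + tarpaulins + 3×plastic sheeting uses 215 of the 219 kg and totals 2650.
The spare 4 kg is too small for any remaining supply, and no exchange beats 2650.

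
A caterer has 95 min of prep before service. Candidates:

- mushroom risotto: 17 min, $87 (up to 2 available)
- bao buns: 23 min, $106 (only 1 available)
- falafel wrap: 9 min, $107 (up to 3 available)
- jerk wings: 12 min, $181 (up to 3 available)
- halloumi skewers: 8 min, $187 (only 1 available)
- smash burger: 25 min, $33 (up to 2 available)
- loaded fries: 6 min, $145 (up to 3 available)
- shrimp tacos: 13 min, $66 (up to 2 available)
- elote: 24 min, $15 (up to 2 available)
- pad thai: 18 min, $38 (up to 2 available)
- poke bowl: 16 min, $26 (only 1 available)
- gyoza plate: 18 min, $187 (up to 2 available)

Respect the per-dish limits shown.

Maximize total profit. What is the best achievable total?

1492

Filling by ratio: 3×falafel wrap + 3×jerk wings + halloumi skewers + 3×loaded fries for 1486, with 6 min left unused.
The 12 min tied up in jerk wings is better spent on gyoza plate — total rises to 1492 (95 min).
That's the maximum — no swap from here does better than 1492.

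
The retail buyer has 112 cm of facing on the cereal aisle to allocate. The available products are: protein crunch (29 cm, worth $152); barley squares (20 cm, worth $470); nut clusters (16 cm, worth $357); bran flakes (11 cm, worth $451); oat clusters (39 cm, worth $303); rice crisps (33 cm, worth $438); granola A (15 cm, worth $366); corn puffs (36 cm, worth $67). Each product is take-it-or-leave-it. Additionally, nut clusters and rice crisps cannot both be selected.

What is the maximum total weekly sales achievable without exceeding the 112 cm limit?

1947

Barley squares + nut clusters + bran flakes + oat clusters + granola A uses 101 of the 112 cm and totals 1947.
Next best is protein crunch + barley squares + bran flakes + rice crisps + granola A at 1877 (108 cm) — short by 70.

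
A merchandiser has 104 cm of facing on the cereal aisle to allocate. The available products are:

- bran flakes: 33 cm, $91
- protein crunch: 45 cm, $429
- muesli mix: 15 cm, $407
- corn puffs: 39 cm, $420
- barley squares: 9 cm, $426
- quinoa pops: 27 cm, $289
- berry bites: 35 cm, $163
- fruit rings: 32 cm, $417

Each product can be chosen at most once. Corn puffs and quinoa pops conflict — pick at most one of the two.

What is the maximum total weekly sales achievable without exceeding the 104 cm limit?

The ratio heuristic lands on muesli mix + corn puffs + barley squares + fruit rings (1670) but leaves 9 cm idle.
Replace corn puffs with protein crunch: the trade gains 9 net, giving 1679 at 101 cm.
Next best is muesli mix + corn puffs + barley squares + fruit rings at 1670 (95 cm) — short by 9.

1679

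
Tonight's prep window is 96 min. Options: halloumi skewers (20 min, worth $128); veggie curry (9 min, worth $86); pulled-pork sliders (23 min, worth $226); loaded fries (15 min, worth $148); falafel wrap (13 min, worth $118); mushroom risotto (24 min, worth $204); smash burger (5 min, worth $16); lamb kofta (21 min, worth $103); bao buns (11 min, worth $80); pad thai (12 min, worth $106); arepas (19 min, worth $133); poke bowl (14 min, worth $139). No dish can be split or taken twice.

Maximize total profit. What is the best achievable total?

888

A density-first pass picks veggie curry + pulled-pork sliders + loaded fries + falafel wrap + smash burger + pad thai + poke bowl — 839 at 91 min.
Replace smash burger and poke bowl with mushroom risotto: the trade gains 49 net, giving 888 at 96 min.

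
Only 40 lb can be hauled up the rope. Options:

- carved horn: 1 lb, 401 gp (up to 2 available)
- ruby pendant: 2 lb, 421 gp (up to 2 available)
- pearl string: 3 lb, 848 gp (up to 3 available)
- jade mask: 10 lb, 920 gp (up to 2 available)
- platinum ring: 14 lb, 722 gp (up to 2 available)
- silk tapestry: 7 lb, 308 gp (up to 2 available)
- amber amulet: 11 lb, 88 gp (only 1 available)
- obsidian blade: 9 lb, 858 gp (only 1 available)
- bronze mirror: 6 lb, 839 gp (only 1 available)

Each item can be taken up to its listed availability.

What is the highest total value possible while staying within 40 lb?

Density check — carved horn 401.00, pearl string 282.67, ruby pendant 210.50, bronze mirror 139.83 are the best per lb.
Best packing: 2×carved horn + 2×ruby pendant + 3×pearl string + jade mask + obsidian blade + bronze mirror — 40 lb, 6805 total.

6805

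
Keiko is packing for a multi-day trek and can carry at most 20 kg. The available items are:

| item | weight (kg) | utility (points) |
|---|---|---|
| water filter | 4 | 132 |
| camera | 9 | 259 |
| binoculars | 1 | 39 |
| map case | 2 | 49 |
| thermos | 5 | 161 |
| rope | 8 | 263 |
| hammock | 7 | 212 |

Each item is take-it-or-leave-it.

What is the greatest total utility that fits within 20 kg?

By utility per kg: binoculars 39.00, water filter 33.00, rope 32.88 lead.
Taking the top-ratio items first gives water filter + binoculars + map case + thermos + rope for 644 (20 kg).
Replace map case and thermos with hammock: the trade gains 2 net, giving 646 at 20 kg.
The closest alternative, water filter + binoculars + map case + thermos + rope, reaches only 644.

646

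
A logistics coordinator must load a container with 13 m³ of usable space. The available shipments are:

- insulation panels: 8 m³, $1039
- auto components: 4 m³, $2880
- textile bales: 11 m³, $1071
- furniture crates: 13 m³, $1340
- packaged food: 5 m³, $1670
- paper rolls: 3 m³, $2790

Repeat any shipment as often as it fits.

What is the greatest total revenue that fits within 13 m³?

11250

Greedy by ratio would take 4×paper rolls: 12 m³ used, total 11160.
The 3 m³ tied up in paper rolls is better spent on auto components — total rises to 11250 (13 m³).
Nothing else within 13 m³ beats 11250.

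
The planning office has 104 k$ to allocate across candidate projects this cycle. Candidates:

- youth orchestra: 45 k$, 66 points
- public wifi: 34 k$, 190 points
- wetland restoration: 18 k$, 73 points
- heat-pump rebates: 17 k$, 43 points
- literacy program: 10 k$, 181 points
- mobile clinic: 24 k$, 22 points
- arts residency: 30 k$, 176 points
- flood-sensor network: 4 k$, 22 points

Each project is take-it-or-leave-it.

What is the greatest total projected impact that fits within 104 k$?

642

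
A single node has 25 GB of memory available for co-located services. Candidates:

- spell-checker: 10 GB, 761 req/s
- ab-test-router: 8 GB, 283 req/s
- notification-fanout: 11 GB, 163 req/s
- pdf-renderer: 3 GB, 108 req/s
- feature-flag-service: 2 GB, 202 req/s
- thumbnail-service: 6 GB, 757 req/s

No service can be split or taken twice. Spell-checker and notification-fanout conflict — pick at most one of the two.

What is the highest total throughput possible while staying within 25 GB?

1828

Spell-checker + pdf-renderer + feature-flag-service + thumbnail-service uses 21 of the 25 GB and totals 1828.
The closest alternative, spell-checker + ab-test-router + thumbnail-service, reaches only 1801.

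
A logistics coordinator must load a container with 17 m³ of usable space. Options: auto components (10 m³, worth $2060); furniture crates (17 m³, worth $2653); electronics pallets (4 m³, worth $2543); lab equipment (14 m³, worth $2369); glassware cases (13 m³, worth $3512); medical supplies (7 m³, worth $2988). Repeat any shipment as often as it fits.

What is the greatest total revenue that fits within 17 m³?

The ratio ordering already packs tightly: 4×electronics pallets, 16 m³, 10172.
Nothing else within 17 m³ beats 10172.

10172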